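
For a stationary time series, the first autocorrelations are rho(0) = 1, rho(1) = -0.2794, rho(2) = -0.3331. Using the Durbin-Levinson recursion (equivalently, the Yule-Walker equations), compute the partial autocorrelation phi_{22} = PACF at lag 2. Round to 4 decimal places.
\phi_{22} = -0.4460

The PACF at lag k is phi_{kk}, the last component of the solution
to the Yule-Walker system G_k phi = r_k where
  (G_k)_{ij} = rho(|i - j|), (r_k)_i = rho(i), i,j = 1..k.
Equivalently, Durbin-Levinson gives phi_{kk} iteratively:
  phi_{11} = rho(1)
  phi_{kk} = [rho(k) - sum_{j=1..k-1} phi_{k-1,j} rho(k-j)]
            / [1 - sum_{j=1..k-1} phi_{k-1,j} rho(j)],
  phi_{k,j} = phi_{k-1,j} - phi_{kk} phi_{k-1,k-j},  j = 1..k-1.
Step k = 1:
  phi_11 = rho(1) = -0.2794.
Step k = 2:
  phi_22 = [rho(2) - phi_11 rho(1)] / [1 - phi_11 rho(1)] = [-0.3331 - (-0.2794)(-0.2794)] / [1 - (-0.2794)(-0.2794)]
         = -0.41116436 / 0.92193564 = -0.446.
Therefore phi_{22} = -0.4460.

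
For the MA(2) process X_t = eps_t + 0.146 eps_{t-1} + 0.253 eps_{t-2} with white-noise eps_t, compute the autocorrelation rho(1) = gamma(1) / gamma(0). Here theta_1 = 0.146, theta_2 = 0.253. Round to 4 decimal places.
\rho(1) = 0.1686

For an MA(q) process with theta_0 = 1, the autocovariance is
  gamma(k) = sigma^2 * sum_{i=0..q-k} theta_i * theta_{i+k},
and rho(k) = gamma(k) / gamma(0). Sigma^2 cancels.
  numerator   = (1)*(0.146) + (0.146)*(0.253) = 0.182938.
  denominator = (1)^2 + (0.146)^2 + (0.253)^2 = 1.085325.
  rho(1) = 0.182938 / 1.085325 = 0.1686.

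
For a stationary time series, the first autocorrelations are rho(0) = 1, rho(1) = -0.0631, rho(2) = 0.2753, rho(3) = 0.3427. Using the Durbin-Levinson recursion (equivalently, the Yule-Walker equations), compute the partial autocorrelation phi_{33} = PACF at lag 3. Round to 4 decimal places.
\phi_{33} = 0.4040

The PACF at lag k is phi_{kk}, the last component of the solution
to the Yule-Walker system G_k phi = r_k where
  (G_k)_{ij} = rho(|i - j|), (r_k)_i = rho(i), i,j = 1..k.
Equivalently, Durbin-Levinson gives phi_{kk} iteratively:
  phi_{11} = rho(1)
  phi_{kk} = [rho(k) - sum_{j=1..k-1} phi_{k-1,j} rho(k-j)]
            / [1 - sum_{j=1..k-1} phi_{k-1,j} rho(j)],
  phi_{k,j} = phi_{k-1,j} - phi_{kk} phi_{k-1,k-j},  j = 1..k-1.
Step k = 1:
  phi_11 = rho(1) = -0.0631.
Step k = 2:
  phi_22 = [rho(2) - phi_11 rho(1)] / [1 - phi_11 rho(1)] = [0.2753 - (-0.0631)(-0.0631)] / [1 - (-0.0631)(-0.0631)]
         = 0.27131839 / 0.99601839 = 0.272403.
  Update: phi_21 = phi_11 - phi_22 phi_11 = -0.0631 - (0.272403)(-0.0631) = -0.045911.
Step k = 3:
  phi_33 = [rho(3) - phi_21 rho(2) - phi_22 rho(1)] / [1 - phi_21 rho(1) - phi_22 rho(2)]
    numerator   = 0.3427 - (-0.045911)(0.2753) - (0.272403)(-0.0631) = 0.37252803
    denominator = 1 - (-0.045911)(-0.0631) - (0.272403)(0.2753) = 0.92211045
  phi_33 = 0.37252803 / 0.92211045 = 0.404.
Therefore phi_{33} = 0.4040.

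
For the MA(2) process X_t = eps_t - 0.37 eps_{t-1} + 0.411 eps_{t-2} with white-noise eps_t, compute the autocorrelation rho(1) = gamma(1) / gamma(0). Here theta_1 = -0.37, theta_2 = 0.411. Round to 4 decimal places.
\rho(1) = -0.3998

For an MA(q) process with theta_0 = 1, the autocovariance is
  gamma(k) = sigma^2 * sum_{i=0..q-k} theta_i * theta_{i+k},
and rho(k) = gamma(k) / gamma(0). Sigma^2 cancels.
  numerator   = (1)*(-0.37) + (-0.37)*(0.411) = -0.52207.
  denominator = (1)^2 + (-0.37)^2 + (0.411)^2 = 1.305821.
  rho(1) = -0.52207 / 1.305821 = -0.3998.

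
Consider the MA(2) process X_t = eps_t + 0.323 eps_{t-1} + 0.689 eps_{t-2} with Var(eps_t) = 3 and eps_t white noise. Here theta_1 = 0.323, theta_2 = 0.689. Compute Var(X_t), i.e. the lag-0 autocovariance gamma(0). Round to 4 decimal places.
\gamma(0) = 4.7372

For an MA(q) process X_t = eps_t + sum_i theta_i eps_{t-i} with
Var(eps_t) = sigma^2, the variance is
  gamma(0) = sigma^2 * (1 + sum_i theta_i^2).
  sum_i theta_i^2 = (0.323)^2 + (0.689)^2 = 0.104329 + 0.474721 = 0.57905.
  gamma(0) = 3 * (1 + 0.57905) = 3 * 1.57905 = 4.73715, which rounds to 4.7372.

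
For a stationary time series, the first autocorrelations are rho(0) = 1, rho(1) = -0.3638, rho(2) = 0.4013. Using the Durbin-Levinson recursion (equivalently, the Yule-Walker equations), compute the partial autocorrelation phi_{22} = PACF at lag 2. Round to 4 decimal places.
\phi_{22} = 0.3100

The PACF at lag k is phi_{kk}, the last component of the solution
to the Yule-Walker system G_k phi = r_k where
  (G_k)_{ij} = rho(|i - j|), (r_k)_i = rho(i), i,j = 1..k.
Equivalently, Durbin-Levinson gives phi_{kk} iteratively:
  phi_{11} = rho(1)
  phi_{kk} = [rho(k) - sum_{j=1..k-1} phi_{k-1,j} rho(k-j)]
            / [1 - sum_{j=1..k-1} phi_{k-1,j} rho(j)],
  phi_{k,j} = phi_{k-1,j} - phi_{kk} phi_{k-1,k-j},  j = 1..k-1.
Step k = 1:
  phi_11 = rho(1) = -0.3638.
Step k = 2:
  phi_22 = [rho(2) - phi_11 rho(1)] / [1 - phi_11 rho(1)] = [0.4013 - (-0.3638)(-0.3638)] / [1 - (-0.3638)(-0.3638)]
         = 0.26894956 / 0.86764956 = 0.31.
Therefore phi_{22} = 0.3100.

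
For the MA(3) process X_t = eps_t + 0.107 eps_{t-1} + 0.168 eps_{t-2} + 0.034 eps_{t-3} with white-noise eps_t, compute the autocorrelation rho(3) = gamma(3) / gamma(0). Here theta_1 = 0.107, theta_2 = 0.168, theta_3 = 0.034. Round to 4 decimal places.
\rho(3) = 0.0327

For an MA(q) process with theta_0 = 1, the autocovariance is
  gamma(k) = sigma^2 * sum_{i=0..q-k} theta_i * theta_{i+k},
and rho(k) = gamma(k) / gamma(0). Sigma^2 cancels.
  numerator   = (1)*(0.034) = 0.034.
  denominator = (1)^2 + (0.107)^2 + (0.168)^2 + (0.034)^2 = 1.040829.
  rho(3) = 0.034 / 1.040829 = 0.0327.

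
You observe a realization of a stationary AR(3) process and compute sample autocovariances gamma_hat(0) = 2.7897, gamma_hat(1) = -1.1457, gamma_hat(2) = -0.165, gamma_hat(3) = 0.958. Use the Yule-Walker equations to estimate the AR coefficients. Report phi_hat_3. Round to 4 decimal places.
\hat\phi_{3} = 0.2600

The Yule-Walker equations for an AR(p) process read, in matrix form,
  Gamma_p phi = r_p,   with   (Gamma_p)_{ij} = gamma(|i - j|),
                       (r_p)_i = gamma(i),   i,j = 1..p.
Substitute the sample gammas (Toeplitz matrix and right-hand side of size 3):
  Gamma_p = [[2.7897, -1.1457, -0.165], [-1.1457, 2.7897, -1.1457], [-0.165, -1.1457, 2.7897]]
  r_p     = [-1.1457, -0.165, 0.958]
Written out (R1..R3):
  (R1) 2.7897 phi_1 - 1.1457 phi_2 - 0.165 phi_3 = -1.1457
  (R2) -1.1457 phi_1 + 2.7897 phi_2 - 1.1457 phi_3 = -0.165
  (R3) -0.165 phi_1 - 1.1457 phi_2 + 2.7897 phi_3 = 0.958
Gaussian elimination:
  R2 <- R2 - (-1.1457/2.7897) R1 = R2 - (-0.410689) R1:  2.319173 phi_2 - 1.213464 phi_3 = -0.635527
  R3 <- R3 - (-0.165/2.7897) R1 = R3 - (-0.059146) R1:  -1.213464 phi_2 + 2.779941 phi_3 = 0.890236
  R3 <- R3 - (-1.213464/2.319173) R2 = R3 - (-0.523231) R2:  2.145019 phi_3 = 0.557709
Back-substitution:
  phi_hat_3 = 0.557709 / 2.145019 = 0.260002
  phi_hat_2 = (-0.635527 - (-1.213464)(0.260002)) / 2.319173 = -0.137991
  phi_hat_1 = (-1.1457 - (-1.1457)(-0.137991) - (-0.165)(0.260002)) / 2.7897 = -0.451982
So phi_hat = [-0.4520, -0.1380, 0.2600].
Therefore phi_hat_3 = 0.2600.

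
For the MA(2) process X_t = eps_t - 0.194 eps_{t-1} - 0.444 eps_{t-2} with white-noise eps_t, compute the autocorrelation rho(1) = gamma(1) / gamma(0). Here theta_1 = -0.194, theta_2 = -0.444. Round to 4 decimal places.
\rho(1) = -0.0874

For an MA(q) process with theta_0 = 1, the autocovariance is
  gamma(k) = sigma^2 * sum_{i=0..q-k} theta_i * theta_{i+k},
and rho(k) = gamma(k) / gamma(0). Sigma^2 cancels.
  numerator   = (1)*(-0.194) + (-0.194)*(-0.444) = -0.107864.
  denominator = (1)^2 + (-0.194)^2 + (-0.444)^2 = 1.234772.
  rho(1) = -0.107864 / 1.234772 = -0.0874.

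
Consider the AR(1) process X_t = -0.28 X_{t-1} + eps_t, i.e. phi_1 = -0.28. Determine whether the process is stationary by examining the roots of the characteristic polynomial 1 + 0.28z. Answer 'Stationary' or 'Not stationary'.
\text{Stationary}

The AR(p) characteristic polynomial is P(z) = 1 + 0.28z.
Stationarity requires all roots to lie outside the unit circle, i.e. |z| > 1 for every root.
This is linear in z: 1 + (0.28) z = 0  =>  z = -1/(0.28) = -3.571429,  |z| = 3.571429.
Moduli of all roots: 3.5714.
All moduli strictly greater than 1? Yes.
Verdict: Stationary.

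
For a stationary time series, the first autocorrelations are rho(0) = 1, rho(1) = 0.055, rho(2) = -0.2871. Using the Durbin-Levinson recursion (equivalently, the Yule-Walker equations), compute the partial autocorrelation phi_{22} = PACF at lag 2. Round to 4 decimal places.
\phi_{22} = -0.2910

The PACF at lag k is phi_{kk}, the last component of the solution
to the Yule-Walker system G_k phi = r_k where
  (G_k)_{ij} = rho(|i - j|), (r_k)_i = rho(i), i,j = 1..k.
Equivalently, Durbin-Levinson gives phi_{kk} iteratively:
  phi_{11} = rho(1)
  phi_{kk} = [rho(k) - sum_{j=1..k-1} phi_{k-1,j} rho(k-j)]
            / [1 - sum_{j=1..k-1} phi_{k-1,j} rho(j)],
  phi_{k,j} = phi_{k-1,j} - phi_{kk} phi_{k-1,k-j},  j = 1..k-1.
Step k = 1:
  phi_11 = rho(1) = 0.055.
Step k = 2:
  phi_22 = [rho(2) - phi_11 rho(1)] / [1 - phi_11 rho(1)] = [-0.2871 - (0.055)(0.055)] / [1 - (0.055)(0.055)]
         = -0.290125 / 0.996975 = -0.291.
Therefore phi_{22} = -0.2910.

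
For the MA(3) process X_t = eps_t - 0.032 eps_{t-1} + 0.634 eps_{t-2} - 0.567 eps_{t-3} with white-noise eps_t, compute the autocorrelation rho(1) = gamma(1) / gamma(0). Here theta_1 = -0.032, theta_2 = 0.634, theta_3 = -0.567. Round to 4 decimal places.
\rho(1) = -0.2388

For an MA(q) process with theta_0 = 1, the autocovariance is
  gamma(k) = sigma^2 * sum_{i=0..q-k} theta_i * theta_{i+k},
and rho(k) = gamma(k) / gamma(0). Sigma^2 cancels.
  numerator   = (1)*(-0.032) + (-0.032)*(0.634) + (0.634)*(-0.567) = -0.411766.
  denominator = (1)^2 + (-0.032)^2 + (0.634)^2 + (-0.567)^2 = 1.724469.
  rho(1) = -0.411766 / 1.724469 = -0.2388.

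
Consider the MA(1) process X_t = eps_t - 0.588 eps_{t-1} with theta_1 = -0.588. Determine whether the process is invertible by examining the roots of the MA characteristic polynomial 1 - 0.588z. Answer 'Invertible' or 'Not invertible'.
\text{Invertible}

The MA(q) characteristic polynomial is P(z) = 1 - 0.588z.
Invertibility requires all roots to lie outside the unit circle, i.e. |z| > 1 for every root.
This is linear in z: 1 + (-0.588) z = 0  =>  z = -1/(-0.588) = 1.70068,  |z| = 1.70068.
Moduli of all roots: 1.7007.
All moduli strictly greater than 1? Yes.
Verdict: Invertible.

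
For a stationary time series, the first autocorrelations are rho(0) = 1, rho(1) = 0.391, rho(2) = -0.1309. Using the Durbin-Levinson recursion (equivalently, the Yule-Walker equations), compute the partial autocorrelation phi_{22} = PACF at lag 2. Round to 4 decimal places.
\phi_{22} = -0.3350

The PACF at lag k is phi_{kk}, the last component of the solution
to the Yule-Walker system G_k phi = r_k where
  (G_k)_{ij} = rho(|i - j|), (r_k)_i = rho(i), i,j = 1..k.
Equivalently, Durbin-Levinson gives phi_{kk} iteratively:
  phi_{11} = rho(1)
  phi_{kk} = [rho(k) - sum_{j=1..k-1} phi_{k-1,j} rho(k-j)]
            / [1 - sum_{j=1..k-1} phi_{k-1,j} rho(j)],
  phi_{k,j} = phi_{k-1,j} - phi_{kk} phi_{k-1,k-j},  j = 1..k-1.
Step k = 1:
  phi_11 = rho(1) = 0.391.
Step k = 2:
  phi_22 = [rho(2) - phi_11 rho(1)] / [1 - phi_11 rho(1)] = [-0.1309 - (0.391)(0.391)] / [1 - (0.391)(0.391)]
         = -0.283781 / 0.847119 = -0.335.
Therefore phi_{22} = -0.3350.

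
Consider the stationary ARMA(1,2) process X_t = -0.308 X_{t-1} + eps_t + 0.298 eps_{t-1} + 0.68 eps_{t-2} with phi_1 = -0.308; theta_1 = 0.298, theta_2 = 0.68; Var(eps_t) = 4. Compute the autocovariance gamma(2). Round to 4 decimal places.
\gamma(2) = 2.9363

Multiply the model equation by X_{t-k} and take expectations. With theta_0 = psi_0 = 1 and psi_j the MA(infinity) weights, this gives
  gamma(k) - sum_i phi_i gamma(k-i) = c_k,
  c_k = sigma^2 * sum_{j=k..q} theta_j psi_{j-k}   (c_k = 0 for k > q),
using gamma(-m) = gamma(m).
psi-weights needed (psi_j = theta_j + sum_i phi_i psi_{j-i}):
  psi_1 = theta_1 + phi_1 = 0.298 + (-0.308) = -0.01
  psi_2 = theta_2 + phi_1 psi_1 = 0.68 + (-0.308)(-0.01) = 0.68308
Right-hand sides:
  c_0 = sigma^2 (1 + theta_1 psi_1 + theta_2 psi_2) = 4 * (1 + (0.298)(-0.01) + (0.68)(0.68308)) = 4 * 1.461514 = 5.846058
  c_1 = sigma^2 (theta_1 + theta_2 psi_1) = 4 * (0.298 + (0.68)(-0.01)) = 1.1648
  c_2 = sigma^2 theta_2 = 4 * (0.68) = 2.72
Equations for k = 0 and k = 1 (AR order 1):
  gamma(0) = phi_1 gamma(1) + c_0
  gamma(1) = phi_1 gamma(0) + c_1
Substituting the second into the first: gamma(0) (1 - phi_1^2) = c_0 + phi_1 c_1, so
  gamma(0) = (c_0 + phi_1 c_1) / (1 - phi_1^2) = (5.846058 + (-0.308)(1.1648)) / (1 - (-0.308)^2) = 5.487299 / 0.905136 = 6.062403.
  gamma(1) = phi_1 gamma(0) + c_1 = (-0.308)(6.062403) + (1.1648) = -0.70242.
For k = 2: gamma(2) = phi_1 gamma(1) + c_2
  = (-0.308)(-0.70242) + (2.72) = 2.936345.
Therefore gamma(2) = 2.9363 (to 4 decimal places).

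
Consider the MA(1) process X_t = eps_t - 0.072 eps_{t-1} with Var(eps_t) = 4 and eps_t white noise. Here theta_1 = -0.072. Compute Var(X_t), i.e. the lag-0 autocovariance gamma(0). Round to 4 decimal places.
\gamma(0) = 4.0207

For an MA(q) process X_t = eps_t + sum_i theta_i eps_{t-i} with
Var(eps_t) = sigma^2, the variance is
  gamma(0) = sigma^2 * (1 + sum_i theta_i^2).
  sum_i theta_i^2 = (-0.072)^2 = 0.005184.
  gamma(0) = 4 * (1 + 0.005184) = 4 * 1.005184 = 4.020736, which rounds to 4.0207.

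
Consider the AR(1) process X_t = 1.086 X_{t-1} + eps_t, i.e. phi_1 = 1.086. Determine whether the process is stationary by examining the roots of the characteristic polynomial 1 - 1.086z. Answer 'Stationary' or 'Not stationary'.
\text{Not stationary}

The AR(p) characteristic polynomial is P(z) = 1 - 1.086z.
Stationarity requires all roots to lie outside the unit circle, i.e. |z| > 1 for every root.
This is linear in z: 1 + (-1.086) z = 0  =>  z = -1/(-1.086) = 0.92081,  |z| = 0.92081.
Moduli of all roots: 0.9208.
All moduli strictly greater than 1? No.
Verdict: Not stationary.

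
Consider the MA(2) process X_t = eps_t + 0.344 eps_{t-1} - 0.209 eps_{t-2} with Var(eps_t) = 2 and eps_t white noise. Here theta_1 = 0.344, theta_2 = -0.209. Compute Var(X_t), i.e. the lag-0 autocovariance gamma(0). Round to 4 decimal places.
\gamma(0) = 2.3240

For an MA(q) process X_t = eps_t + sum_i theta_i eps_{t-i} with
Var(eps_t) = sigma^2, the variance is
  gamma(0) = sigma^2 * (1 + sum_i theta_i^2).
  sum_i theta_i^2 = (0.344)^2 + (-0.209)^2 = 0.118336 + 0.043681 = 0.162017.
  gamma(0) = 2 * (1 + 0.162017) = 2 * 1.162017 = 2.324034, which rounds to 2.3240.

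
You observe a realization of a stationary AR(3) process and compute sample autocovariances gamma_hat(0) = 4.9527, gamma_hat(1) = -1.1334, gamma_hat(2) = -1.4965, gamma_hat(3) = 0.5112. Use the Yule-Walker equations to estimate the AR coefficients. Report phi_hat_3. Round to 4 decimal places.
\hat\phi_{3} = -0.0950

The Yule-Walker equations for an AR(p) process read, in matrix form,
  Gamma_p phi = r_p,   with   (Gamma_p)_{ij} = gamma(|i - j|),
                       (r_p)_i = gamma(i),   i,j = 1..p.
Substitute the sample gammas (Toeplitz matrix and right-hand side of size 3):
  Gamma_p = [[4.9527, -1.1334, -1.4965], [-1.1334, 4.9527, -1.1334], [-1.4965, -1.1334, 4.9527]]
  r_p     = [-1.1334, -1.4965, 0.5112]
Written out (R1..R3):
  (R1) 4.9527 phi_1 - 1.1334 phi_2 - 1.4965 phi_3 = -1.1334
  (R2) -1.1334 phi_1 + 4.9527 phi_2 - 1.1334 phi_3 = -1.4965
  (R3) -1.4965 phi_1 - 1.1334 phi_2 + 4.9527 phi_3 = 0.5112
Gaussian elimination:
  R2 <- R2 - (-1.1334/4.9527) R1 = R2 - (-0.228845) R1:  4.693327 phi_2 - 1.475866 phi_3 = -1.755873
  R3 <- R3 - (-1.4965/4.9527) R1 = R3 - (-0.302158) R1:  -1.475866 phi_2 + 4.50052 phi_3 = 0.168734
  R3 <- R3 - (-1.475866/4.693327) R2 = R3 - (-0.314461) R2:  4.036418 phi_3 = -0.383419
Back-substitution:
  phi_hat_3 = -0.383419 / 4.036418 = -0.09499
  phi_hat_2 = (-1.755873 - (-1.475866)(-0.09499)) / 4.693327 = -0.403992
  phi_hat_1 = (-1.1334 - (-1.1334)(-0.403992) - (-1.4965)(-0.09499)) / 4.9527 = -0.349998
So phi_hat = [-0.3500, -0.4040, -0.0950].
Therefore phi_hat_3 = -0.0950.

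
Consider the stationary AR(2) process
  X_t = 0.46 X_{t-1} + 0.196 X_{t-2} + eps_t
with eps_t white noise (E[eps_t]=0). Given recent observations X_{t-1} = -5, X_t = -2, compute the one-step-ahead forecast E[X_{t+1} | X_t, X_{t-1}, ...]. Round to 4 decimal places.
E[X_{t+1} \mid \mathcal F_t] = -1.9000

For an AR(p) model X_t = c + sum_i phi_i X_{t-i} + eps_t, the
one-step-ahead conditional mean is
  E[X_{t+1} | X_t, ...] = c + sum_i phi_i X_{t+1-i}.
Substitute known values:
  E[X_{t+1} | ...] = (0.46) * (-2) + (0.196) * (-5)
                   = -1.9000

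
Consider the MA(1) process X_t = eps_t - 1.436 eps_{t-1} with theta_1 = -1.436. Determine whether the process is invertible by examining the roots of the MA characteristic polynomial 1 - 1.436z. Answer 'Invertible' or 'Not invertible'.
\text{Not invertible}

The MA(q) characteristic polynomial is P(z) = 1 - 1.436z.
Invertibility requires all roots to lie outside the unit circle, i.e. |z| > 1 for every root.
This is linear in z: 1 + (-1.436) z = 0  =>  z = -1/(-1.436) = 0.696379,  |z| = 0.696379.
Moduli of all roots: 0.6964.
All moduli strictly greater than 1? No.
Verdict: Not invertible.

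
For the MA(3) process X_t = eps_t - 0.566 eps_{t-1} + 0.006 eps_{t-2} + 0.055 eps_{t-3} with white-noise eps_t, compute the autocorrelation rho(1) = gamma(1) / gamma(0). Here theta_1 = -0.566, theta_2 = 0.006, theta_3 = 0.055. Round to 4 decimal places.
\rho(1) = -0.4300

For an MA(q) process with theta_0 = 1, the autocovariance is
  gamma(k) = sigma^2 * sum_{i=0..q-k} theta_i * theta_{i+k},
and rho(k) = gamma(k) / gamma(0). Sigma^2 cancels.
  numerator   = (1)*(-0.566) + (-0.566)*(0.006) + (0.006)*(0.055) = -0.569066.
  denominator = (1)^2 + (-0.566)^2 + (0.006)^2 + (0.055)^2 = 1.323417.
  rho(1) = -0.569066 / 1.323417 = -0.4300.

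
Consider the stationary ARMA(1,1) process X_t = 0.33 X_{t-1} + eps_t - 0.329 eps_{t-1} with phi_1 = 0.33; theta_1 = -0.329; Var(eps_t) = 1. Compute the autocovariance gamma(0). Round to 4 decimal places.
\gamma(0) = 1.0000

Multiply the model equation by X_{t-k} and take expectations. With theta_0 = psi_0 = 1 and psi_j the MA(infinity) weights, this gives
  gamma(k) - sum_i phi_i gamma(k-i) = c_k,
  c_k = sigma^2 * sum_{j=k..q} theta_j psi_{j-k}   (c_k = 0 for k > q),
using gamma(-m) = gamma(m).
psi-weights needed (psi_j = theta_j + sum_i phi_i psi_{j-i}):
  psi_1 = theta_1 + phi_1 = -0.329 + (0.33) = 0.001
Right-hand sides:
  c_0 = sigma^2 (1 + theta_1 psi_1) = 1 * (1 + (-0.329)(0.001)) = 1 * 0.999671 = 0.999671
  c_1 = sigma^2 theta_1 = 1 * (-0.329) = -0.329
  c_2 = 0
Equations for k = 0 and k = 1 (AR order 1):
  gamma(0) = phi_1 gamma(1) + c_0
  gamma(1) = phi_1 gamma(0) + c_1
Substituting the second into the first: gamma(0) (1 - phi_1^2) = c_0 + phi_1 c_1, so
  gamma(0) = (c_0 + phi_1 c_1) / (1 - phi_1^2) = (0.999671 + (0.33)(-0.329)) / (1 - (0.33)^2) = 0.891101 / 0.8911 = 1.000001.
Therefore gamma(0) = 1.0000 (to 4 decimal places).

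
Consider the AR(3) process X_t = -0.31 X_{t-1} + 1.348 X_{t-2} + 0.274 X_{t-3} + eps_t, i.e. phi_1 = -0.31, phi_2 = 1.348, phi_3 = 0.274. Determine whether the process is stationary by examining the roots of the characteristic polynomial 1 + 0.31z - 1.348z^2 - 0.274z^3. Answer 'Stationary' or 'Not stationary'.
\text{Not stationary}

The AR(p) characteristic polynomial is P(z) = 1 + 0.31z - 1.348z^2 - 0.274z^3.
Stationarity requires all roots to lie outside the unit circle, i.e. |z| > 1 for every root.
Degree 3: look for a simple real root z0 first, then factor out (1 - z/z0) and solve the remaining quadratic.
Testing z0 = -5: P(-5) = 1 + (0.31)(-5) + (-1.348)(-5)^2 + (-0.274)(-5)^3
  = 1 + (-1.55) + (-33.7) + (34.25) = 0.  So z_0 = -5 is a root, |z_0| = 5.
Divide out the factor (1 + 0.2 z) = (1 - z/z0) (since 1/z0 = -0.2):
  P(z) = (1 + 0.2 z)(1 + (0.11) z + (-1.37) z^2)
  [check: z-coef 0.11 - (-0.2) = 0.31; z^2-coef -1.37 - (-0.2)(0.11) = -1.348; z^3-coef -(-0.2)(-1.37) = -0.274.]
Remaining roots from the quadratic factor 1 + (0.11) z + (-1.37) z^2:
  Set 1 + (0.11) z + (-1.37) z^2 = 0, i.e. a z^2 + b z + c = 0 with a = -1.37, b = 0.11, c = 1.
  Discriminant D = b^2 - 4ac = (0.11)^2 - 4*(-1.37)*1 = 0.0121 - (-5.48) = 5.4921.
  D >= 0, so the roots are real: z = (-b +/- sqrt(D)) / (2a) = (-0.11 +/- 2.343523) / (-2.74).
    z_1 = (-0.11 + 2.343523) / (-2.74) = -0.8152,   |z_1| = 0.8152.
    z_2 = (-0.11 - 2.343523) / (-2.74) = 0.8954,   |z_2| = 0.8954.
Moduli of all roots: 5.0000, 0.8152, 0.8954.
All moduli strictly greater than 1? No.
Verdict: Not stationary.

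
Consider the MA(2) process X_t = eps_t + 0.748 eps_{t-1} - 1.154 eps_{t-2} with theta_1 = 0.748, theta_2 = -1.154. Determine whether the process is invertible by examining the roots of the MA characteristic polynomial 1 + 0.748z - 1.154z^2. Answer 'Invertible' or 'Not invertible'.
\text{Not invertible}

The MA(q) characteristic polynomial is P(z) = 1 + 0.748z - 1.154z^2.
Invertibility requires all roots to lie outside the unit circle, i.e. |z| > 1 for every root.
Set 1 + (0.748) z + (-1.154) z^2 = 0, i.e. a z^2 + b z + c = 0 with a = -1.154, b = 0.748, c = 1.
Discriminant D = b^2 - 4ac = (0.748)^2 - 4*(-1.154)*1 = 0.559504 - (-4.616) = 5.175504.
D >= 0, so the roots are real: z = (-b +/- sqrt(D)) / (2a) = (-0.748 +/- 2.274973) / (-2.308).
  z_1 = (-0.748 + 2.274973) / (-2.308) = -0.6616,   |z_1| = 0.6616.
  z_2 = (-0.748 - 2.274973) / (-2.308) = 1.3098,   |z_2| = 1.3098.
Moduli of all roots: 0.6616, 1.3098.
All moduli strictly greater than 1? No.
Verdict: Not invertible.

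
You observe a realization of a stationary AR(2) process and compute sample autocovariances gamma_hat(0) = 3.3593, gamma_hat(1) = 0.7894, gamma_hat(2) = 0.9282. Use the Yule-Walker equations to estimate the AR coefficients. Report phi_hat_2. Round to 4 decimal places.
\hat\phi_{2} = 0.2340

The Yule-Walker equations for an AR(p) process read, in matrix form,
  Gamma_p phi = r_p,   with   (Gamma_p)_{ij} = gamma(|i - j|),
                       (r_p)_i = gamma(i),   i,j = 1..p.
Substitute the sample gammas (Toeplitz matrix and right-hand side of size 2):
  Gamma_p = [[3.3593, 0.7894], [0.7894, 3.3593]]
  r_p     = [0.7894, 0.9282]
Written out:
  3.3593 phi_1 + 0.7894 phi_2 = 0.7894
  0.7894 phi_1 + 3.3593 phi_2 = 0.9282
Solve by Cramer's rule:
  det = gamma(0)^2 - gamma(1)^2 = (3.3593)^2 - (0.7894)^2 = 11.28489649 - 0.62315236 = 10.66174413
  phi_hat_1 = [gamma(1) gamma(0) - gamma(1) gamma(2)] / det = [(0.7894)(3.3593) - (0.7894)(0.9282)] / 10.66174413 = 1.91911034 / 10.66174413 = 0.18
  phi_hat_2 = [gamma(0) gamma(2) - gamma(1)^2] / det = [(3.3593)(0.9282) - (0.7894)^2] / 10.66174413 = 2.4949499 / 10.66174413 = 0.234
So phi_hat = [0.1800, 0.2340].
Therefore phi_hat_2 = 0.2340.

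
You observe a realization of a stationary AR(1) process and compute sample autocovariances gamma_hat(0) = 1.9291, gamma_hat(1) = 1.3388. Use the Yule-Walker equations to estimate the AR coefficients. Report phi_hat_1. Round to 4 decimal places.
\hat\phi_{1} = 0.6940

The Yule-Walker equations for an AR(p) process read, in matrix form,
  Gamma_p phi = r_p,   with   (Gamma_p)_{ij} = gamma(|i - j|),
                       (r_p)_i = gamma(i),   i,j = 1..p.
Substitute the sample gammas (Toeplitz matrix and right-hand side of size 1):
  Gamma_p = [[1.9291]]
  r_p     = [1.3388]
With p = 1 this is the single equation gamma(0) phi_1 = gamma(1):
  phi_hat_1 = gamma(1) / gamma(0) = 1.3388 / 1.9291 = 0.6940.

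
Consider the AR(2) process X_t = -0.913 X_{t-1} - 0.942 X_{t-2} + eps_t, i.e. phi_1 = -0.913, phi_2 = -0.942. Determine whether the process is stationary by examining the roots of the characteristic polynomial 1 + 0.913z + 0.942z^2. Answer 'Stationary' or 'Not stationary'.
\text{Stationary}

The AR(p) characteristic polynomial is P(z) = 1 + 0.913z + 0.942z^2.
Stationarity requires all roots to lie outside the unit circle, i.e. |z| > 1 for every root.
Set 1 + (0.913) z + (0.942) z^2 = 0, i.e. a z^2 + b z + c = 0 with a = 0.942, b = 0.913, c = 1.
Discriminant D = b^2 - 4ac = (0.913)^2 - 4*(0.942)*1 = 0.833569 - (3.768) = -2.934431.
D < 0, so the roots are the complex-conjugate pair z = (-b +/- i sqrt(-D)) / (2a) = -0.4846 +/- 0.9092i.
For a conjugate pair |z|^2 = z * conj(z) = (product of roots) = c/a = 1/(0.942) = 1.061571, so |z| = sqrt(1.061571) = 1.0303 for both roots.
Moduli of all roots: 1.0303, 1.0303.
All moduli strictly greater than 1? Yes.
Verdict: Stationary.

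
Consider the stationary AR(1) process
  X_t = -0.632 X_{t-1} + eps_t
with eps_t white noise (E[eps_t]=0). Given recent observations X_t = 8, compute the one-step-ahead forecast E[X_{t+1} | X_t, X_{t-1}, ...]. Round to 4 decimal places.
E[X_{t+1} \mid \mathcal F_t] = -5.0560

For an AR(p) model X_t = c + sum_i phi_i X_{t-i} + eps_t, the
one-step-ahead conditional mean is
  E[X_{t+1} | X_t, ...] = c + sum_i phi_i X_{t+1-i}.
Substitute known values:
  E[X_{t+1} | ...] = (-0.632) * (8)
                   = -5.0560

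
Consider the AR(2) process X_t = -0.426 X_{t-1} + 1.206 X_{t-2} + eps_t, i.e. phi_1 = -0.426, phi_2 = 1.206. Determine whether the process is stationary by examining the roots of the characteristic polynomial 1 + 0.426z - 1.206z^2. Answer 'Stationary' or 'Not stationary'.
\text{Not stationary}

The AR(p) characteristic polynomial is P(z) = 1 + 0.426z - 1.206z^2.
Stationarity requires all roots to lie outside the unit circle, i.e. |z| > 1 for every root.
Set 1 + (0.426) z + (-1.206) z^2 = 0, i.e. a z^2 + b z + c = 0 with a = -1.206, b = 0.426, c = 1.
Discriminant D = b^2 - 4ac = (0.426)^2 - 4*(-1.206)*1 = 0.181476 - (-4.824) = 5.005476.
D >= 0, so the roots are real: z = (-b +/- sqrt(D)) / (2a) = (-0.426 +/- 2.237292) / (-2.412).
  z_1 = (-0.426 + 2.237292) / (-2.412) = -0.751,   |z_1| = 0.751.
  z_2 = (-0.426 - 2.237292) / (-2.412) = 1.1042,   |z_2| = 1.1042.
Moduli of all roots: 0.7510, 1.1042.
All moduli strictly greater than 1? No.
Verdict: Not stationary.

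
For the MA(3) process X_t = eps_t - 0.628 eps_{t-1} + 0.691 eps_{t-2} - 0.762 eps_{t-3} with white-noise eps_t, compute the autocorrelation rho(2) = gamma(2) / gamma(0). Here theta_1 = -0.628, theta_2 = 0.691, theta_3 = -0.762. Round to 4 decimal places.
\rho(2) = 0.4769

For an MA(q) process with theta_0 = 1, the autocovariance is
  gamma(k) = sigma^2 * sum_{i=0..q-k} theta_i * theta_{i+k},
and rho(k) = gamma(k) / gamma(0). Sigma^2 cancels.
  numerator   = (1)*(0.691) + (-0.628)*(-0.762) = 1.169536.
  denominator = (1)^2 + (-0.628)^2 + (0.691)^2 + (-0.762)^2 = 2.452509.
  rho(2) = 1.169536 / 2.452509 = 0.4769.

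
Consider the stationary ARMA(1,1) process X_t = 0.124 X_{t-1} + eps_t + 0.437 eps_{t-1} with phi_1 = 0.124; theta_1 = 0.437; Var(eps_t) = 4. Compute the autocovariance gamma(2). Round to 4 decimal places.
\gamma(2) = 0.2979

Multiply the model equation by X_{t-k} and take expectations. With theta_0 = psi_0 = 1 and psi_j the MA(infinity) weights, this gives
  gamma(k) - sum_i phi_i gamma(k-i) = c_k,
  c_k = sigma^2 * sum_{j=k..q} theta_j psi_{j-k}   (c_k = 0 for k > q),
using gamma(-m) = gamma(m).
psi-weights needed (psi_j = theta_j + sum_i phi_i psi_{j-i}):
  psi_1 = theta_1 + phi_1 = 0.437 + (0.124) = 0.561
Right-hand sides:
  c_0 = sigma^2 (1 + theta_1 psi_1) = 4 * (1 + (0.437)(0.561)) = 4 * 1.245157 = 4.980628
  c_1 = sigma^2 theta_1 = 4 * (0.437) = 1.748
  c_2 = 0
Equations for k = 0 and k = 1 (AR order 1):
  gamma(0) = phi_1 gamma(1) + c_0
  gamma(1) = phi_1 gamma(0) + c_1
Substituting the second into the first: gamma(0) (1 - phi_1^2) = c_0 + phi_1 c_1, so
  gamma(0) = (c_0 + phi_1 c_1) / (1 - phi_1^2) = (4.980628 + (0.124)(1.748)) / (1 - (0.124)^2) = 5.19738 / 0.984624 = 5.278543.
  gamma(1) = phi_1 gamma(0) + c_1 = (0.124)(5.278543) + (1.748) = 2.402539.
For k = 2 (> q): gamma(2) = phi_1 gamma(1) = (0.124)(2.402539) = 0.297915.
Therefore gamma(2) = 0.2979 (to 4 decimal places).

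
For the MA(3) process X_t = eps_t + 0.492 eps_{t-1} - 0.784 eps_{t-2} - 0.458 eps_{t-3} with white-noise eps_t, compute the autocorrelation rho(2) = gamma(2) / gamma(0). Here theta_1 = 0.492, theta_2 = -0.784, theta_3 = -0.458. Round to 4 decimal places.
\rho(2) = -0.4884

For an MA(q) process with theta_0 = 1, the autocovariance is
  gamma(k) = sigma^2 * sum_{i=0..q-k} theta_i * theta_{i+k},
and rho(k) = gamma(k) / gamma(0). Sigma^2 cancels.
  numerator   = (1)*(-0.784) + (0.492)*(-0.458) = -1.009336.
  denominator = (1)^2 + (0.492)^2 + (-0.784)^2 + (-0.458)^2 = 2.066484.
  rho(2) = -1.009336 / 2.066484 = -0.4884.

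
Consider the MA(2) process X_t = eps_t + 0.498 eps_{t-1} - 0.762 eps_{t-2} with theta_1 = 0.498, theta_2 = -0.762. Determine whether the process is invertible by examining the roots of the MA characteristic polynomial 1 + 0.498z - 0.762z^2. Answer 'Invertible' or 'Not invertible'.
\text{Not invertible}

The MA(q) characteristic polynomial is P(z) = 1 + 0.498z - 0.762z^2.
Invertibility requires all roots to lie outside the unit circle, i.e. |z| > 1 for every root.
Set 1 + (0.498) z + (-0.762) z^2 = 0, i.e. a z^2 + b z + c = 0 with a = -0.762, b = 0.498, c = 1.
Discriminant D = b^2 - 4ac = (0.498)^2 - 4*(-0.762)*1 = 0.248004 - (-3.048) = 3.296004.
D >= 0, so the roots are real: z = (-b +/- sqrt(D)) / (2a) = (-0.498 +/- 1.81549) / (-1.524).
  z_1 = (-0.498 + 1.81549) / (-1.524) = -0.8645,   |z_1| = 0.8645.
  z_2 = (-0.498 - 1.81549) / (-1.524) = 1.518,   |z_2| = 1.518.
Moduli of all roots: 0.8645, 1.5180.
All moduli strictly greater than 1? No.
Verdict: Not invertible.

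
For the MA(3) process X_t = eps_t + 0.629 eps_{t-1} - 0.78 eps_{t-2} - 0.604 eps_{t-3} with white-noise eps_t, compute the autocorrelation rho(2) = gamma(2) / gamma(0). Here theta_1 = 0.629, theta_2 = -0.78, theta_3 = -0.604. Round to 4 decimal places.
\rho(2) = -0.4897

For an MA(q) process with theta_0 = 1, the autocovariance is
  gamma(k) = sigma^2 * sum_{i=0..q-k} theta_i * theta_{i+k},
and rho(k) = gamma(k) / gamma(0). Sigma^2 cancels.
  numerator   = (1)*(-0.78) + (0.629)*(-0.604) = -1.159916.
  denominator = (1)^2 + (0.629)^2 + (-0.78)^2 + (-0.604)^2 = 2.368857.
  rho(2) = -1.159916 / 2.368857 = -0.4897.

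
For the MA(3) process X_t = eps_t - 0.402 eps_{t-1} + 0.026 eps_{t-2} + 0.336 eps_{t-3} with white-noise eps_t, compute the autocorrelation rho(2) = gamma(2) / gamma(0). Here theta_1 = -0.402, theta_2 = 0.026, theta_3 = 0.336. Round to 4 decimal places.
\rho(2) = -0.0855

For an MA(q) process with theta_0 = 1, the autocovariance is
  gamma(k) = sigma^2 * sum_{i=0..q-k} theta_i * theta_{i+k},
and rho(k) = gamma(k) / gamma(0). Sigma^2 cancels.
  numerator   = (1)*(0.026) + (-0.402)*(0.336) = -0.109072.
  denominator = (1)^2 + (-0.402)^2 + (0.026)^2 + (0.336)^2 = 1.275176.
  rho(2) = -0.109072 / 1.275176 = -0.0855.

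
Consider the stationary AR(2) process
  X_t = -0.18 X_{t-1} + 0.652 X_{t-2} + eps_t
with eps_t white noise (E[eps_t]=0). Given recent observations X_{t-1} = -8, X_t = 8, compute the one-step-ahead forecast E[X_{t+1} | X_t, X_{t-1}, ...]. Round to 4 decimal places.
E[X_{t+1} \mid \mathcal F_t] = -6.6560

For an AR(p) model X_t = c + sum_i phi_i X_{t-i} + eps_t, the
one-step-ahead conditional mean is
  E[X_{t+1} | X_t, ...] = c + sum_i phi_i X_{t+1-i}.
Substitute known values:
  E[X_{t+1} | ...] = (-0.18) * (8) + (0.652) * (-8)
                   = -6.6560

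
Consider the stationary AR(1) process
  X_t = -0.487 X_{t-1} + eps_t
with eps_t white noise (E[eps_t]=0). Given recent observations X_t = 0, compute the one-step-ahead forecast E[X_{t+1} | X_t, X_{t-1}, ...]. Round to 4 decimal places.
E[X_{t+1} \mid \mathcal F_t] = 0.0000

For an AR(p) model X_t = c + sum_i phi_i X_{t-i} + eps_t, the
one-step-ahead conditional mean is
  E[X_{t+1} | X_t, ...] = c + sum_i phi_i X_{t+1-i}.
Substitute known values:
  E[X_{t+1} | ...] = (-0.487) * (0)
                   = 0.0000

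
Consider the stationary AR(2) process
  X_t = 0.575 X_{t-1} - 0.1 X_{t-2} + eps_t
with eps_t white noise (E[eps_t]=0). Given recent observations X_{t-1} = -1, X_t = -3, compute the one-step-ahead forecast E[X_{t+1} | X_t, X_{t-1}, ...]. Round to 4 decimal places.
E[X_{t+1} \mid \mathcal F_t] = -1.6250

For an AR(p) model X_t = c + sum_i phi_i X_{t-i} + eps_t, the
one-step-ahead conditional mean is
  E[X_{t+1} | X_t, ...] = c + sum_i phi_i X_{t+1-i}.
Substitute known values:
  E[X_{t+1} | ...] = (0.575) * (-3) + (-0.1) * (-1)
                   = -1.6250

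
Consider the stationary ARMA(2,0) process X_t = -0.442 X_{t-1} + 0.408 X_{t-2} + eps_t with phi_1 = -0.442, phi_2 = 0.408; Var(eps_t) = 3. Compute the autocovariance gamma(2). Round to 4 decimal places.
\gamma(2) = 6.0019

Multiply the model equation by X_{t-k} and take expectations. With theta_0 = psi_0 = 1 and psi_j the MA(infinity) weights, this gives
  gamma(k) - sum_i phi_i gamma(k-i) = c_k,
  c_k = sigma^2 * sum_{j=k..q} theta_j psi_{j-k}   (c_k = 0 for k > q),
using gamma(-m) = gamma(m).
Pure AR (q = 0): c_0 = sigma^2 = 3, c_k = 0 for k >= 1.
Equations for k = 0, 1, 2 (AR order 2, c_2 = 0):
  (E0) gamma(0) = phi_1 gamma(1) + phi_2 gamma(2) + c_0
  (E1) gamma(1) = phi_1 gamma(0) + phi_2 gamma(1) + c_1
  (E2) gamma(2) = phi_1 gamma(1) + phi_2 gamma(0)
From (E1): gamma(1) = A gamma(0) + B with
  A = phi_1 / (1 - phi_2) = -0.442 / 0.592 = -0.746622,   B = c_1 / (1 - phi_2) = 0 / 0.592 = 0.
Insert (E2) into (E0): gamma(0) (1 - phi_2^2) = phi_1 (1 + phi_2) gamma(1) + c_0.
  phi_1 (1 + phi_2) = (-0.442)(1.408) = -0.622336,   1 - phi_2^2 = 0.833536.
Replace gamma(1) by A gamma(0) + B and collect gamma(0):
  gamma(0) [0.833536 - (-0.622336)(-0.746622)] = c_0 = 3
  gamma(0) * 0.368886 = 3
  gamma(0) = 3 / 0.368886 = 8.132583.
  gamma(1) = A gamma(0) = (-0.746622)(8.132583) = -6.071962.
  gamma(2) = phi_1 gamma(1) + phi_2 gamma(0) = (-0.442)(-6.071962) + (0.408)(8.132583) = 6.001901.
Therefore gamma(2) = 6.0019 (to 4 decimal places).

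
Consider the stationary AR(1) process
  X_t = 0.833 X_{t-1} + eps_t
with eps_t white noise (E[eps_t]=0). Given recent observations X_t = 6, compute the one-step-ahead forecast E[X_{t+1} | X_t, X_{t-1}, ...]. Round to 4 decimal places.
E[X_{t+1} \mid \mathcal F_t] = 4.9980

For an AR(p) model X_t = c + sum_i phi_i X_{t-i} + eps_t, the
one-step-ahead conditional mean is
  E[X_{t+1} | X_t, ...] = c + sum_i phi_i X_{t+1-i}.
Substitute known values:
  E[X_{t+1} | ...] = (0.833) * (6)
                   = 4.9980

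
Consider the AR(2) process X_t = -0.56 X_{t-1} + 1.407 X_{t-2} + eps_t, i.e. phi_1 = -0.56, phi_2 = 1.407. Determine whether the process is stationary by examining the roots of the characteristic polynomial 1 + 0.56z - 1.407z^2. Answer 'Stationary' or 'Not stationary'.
\text{Not stationary}

The AR(p) characteristic polynomial is P(z) = 1 + 0.56z - 1.407z^2.
Stationarity requires all roots to lie outside the unit circle, i.e. |z| > 1 for every root.
Set 1 + (0.56) z + (-1.407) z^2 = 0, i.e. a z^2 + b z + c = 0 with a = -1.407, b = 0.56, c = 1.
Discriminant D = b^2 - 4ac = (0.56)^2 - 4*(-1.407)*1 = 0.3136 - (-5.628) = 5.9416.
D >= 0, so the roots are real: z = (-b +/- sqrt(D)) / (2a) = (-0.56 +/- 2.43754) / (-2.814).
  z_1 = (-0.56 + 2.43754) / (-2.814) = -0.6672,   |z_1| = 0.6672.
  z_2 = (-0.56 - 2.43754) / (-2.814) = 1.0652,   |z_2| = 1.0652.
Moduli of all roots: 0.6672, 1.0652.
All moduli strictly greater than 1? No.
Verdict: Not stationary.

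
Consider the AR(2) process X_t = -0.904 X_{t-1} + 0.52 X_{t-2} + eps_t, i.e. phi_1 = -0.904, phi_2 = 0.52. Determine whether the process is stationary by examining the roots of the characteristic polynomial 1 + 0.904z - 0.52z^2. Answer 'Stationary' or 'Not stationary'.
\text{Not stationary}

The AR(p) characteristic polynomial is P(z) = 1 + 0.904z - 0.52z^2.
Stationarity requires all roots to lie outside the unit circle, i.e. |z| > 1 for every root.
Set 1 + (0.904) z + (-0.52) z^2 = 0, i.e. a z^2 + b z + c = 0 with a = -0.52, b = 0.904, c = 1.
Discriminant D = b^2 - 4ac = (0.904)^2 - 4*(-0.52)*1 = 0.817216 - (-2.08) = 2.897216.
D >= 0, so the roots are real: z = (-b +/- sqrt(D)) / (2a) = (-0.904 +/- 1.702121) / (-1.04).
  z_1 = (-0.904 + 1.702121) / (-1.04) = -0.7674,   |z_1| = 0.7674.
  z_2 = (-0.904 - 1.702121) / (-1.04) = 2.5059,   |z_2| = 2.5059.
Moduli of all roots: 0.7674, 2.5059.
All moduli strictly greater than 1? No.
Verdict: Not stationary.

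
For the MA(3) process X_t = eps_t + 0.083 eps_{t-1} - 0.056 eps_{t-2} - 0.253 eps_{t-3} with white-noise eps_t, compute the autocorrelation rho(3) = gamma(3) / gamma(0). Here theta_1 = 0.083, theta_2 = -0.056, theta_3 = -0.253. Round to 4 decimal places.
\rho(3) = -0.2356

For an MA(q) process with theta_0 = 1, the autocovariance is
  gamma(k) = sigma^2 * sum_{i=0..q-k} theta_i * theta_{i+k},
and rho(k) = gamma(k) / gamma(0). Sigma^2 cancels.
  numerator   = (1)*(-0.253) = -0.253.
  denominator = (1)^2 + (0.083)^2 + (-0.056)^2 + (-0.253)^2 = 1.074034.
  rho(3) = -0.253 / 1.074034 = -0.2356.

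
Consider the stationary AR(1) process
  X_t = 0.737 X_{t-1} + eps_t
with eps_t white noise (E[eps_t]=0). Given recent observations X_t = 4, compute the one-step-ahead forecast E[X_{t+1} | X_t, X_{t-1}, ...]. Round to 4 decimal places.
E[X_{t+1} \mid \mathcal F_t] = 2.9480

For an AR(p) model X_t = c + sum_i phi_i X_{t-i} + eps_t, the
one-step-ahead conditional mean is
  E[X_{t+1} | X_t, ...] = c + sum_i phi_i X_{t+1-i}.
Substitute known values:
  E[X_{t+1} | ...] = (0.737) * (4)
                   = 2.9480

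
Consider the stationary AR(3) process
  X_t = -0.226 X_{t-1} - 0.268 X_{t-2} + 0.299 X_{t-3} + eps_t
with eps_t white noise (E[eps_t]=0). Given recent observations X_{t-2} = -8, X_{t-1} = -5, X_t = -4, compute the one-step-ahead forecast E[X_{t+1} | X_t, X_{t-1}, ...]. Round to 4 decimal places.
E[X_{t+1} \mid \mathcal F_t] = -0.1480

For an AR(p) model X_t = c + sum_i phi_i X_{t-i} + eps_t, the
one-step-ahead conditional mean is
  E[X_{t+1} | X_t, ...] = c + sum_i phi_i X_{t+1-i}.
Substitute known values:
  E[X_{t+1} | ...] = (-0.226) * (-4) + (-0.268) * (-5) + (0.299) * (-8)
                   = -0.1480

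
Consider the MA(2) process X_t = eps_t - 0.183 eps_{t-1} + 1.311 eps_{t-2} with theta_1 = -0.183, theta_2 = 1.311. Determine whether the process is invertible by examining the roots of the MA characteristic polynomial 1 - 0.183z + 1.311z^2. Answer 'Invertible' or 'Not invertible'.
\text{Not invertible}

The MA(q) characteristic polynomial is P(z) = 1 - 0.183z + 1.311z^2.
Invertibility requires all roots to lie outside the unit circle, i.e. |z| > 1 for every root.
Set 1 + (-0.183) z + (1.311) z^2 = 0, i.e. a z^2 + b z + c = 0 with a = 1.311, b = -0.183, c = 1.
Discriminant D = b^2 - 4ac = (-0.183)^2 - 4*(1.311)*1 = 0.033489 - (5.244) = -5.210511.
D < 0, so the roots are the complex-conjugate pair z = (-b +/- i sqrt(-D)) / (2a) = 0.0698 +/- 0.8706i.
For a conjugate pair |z|^2 = z * conj(z) = (product of roots) = c/a = 1/(1.311) = 0.762777, so |z| = sqrt(0.762777) = 0.8734 for both roots.
Moduli of all roots: 0.8734, 0.8734.
All moduli strictly greater than 1? No.
Verdict: Not invertible.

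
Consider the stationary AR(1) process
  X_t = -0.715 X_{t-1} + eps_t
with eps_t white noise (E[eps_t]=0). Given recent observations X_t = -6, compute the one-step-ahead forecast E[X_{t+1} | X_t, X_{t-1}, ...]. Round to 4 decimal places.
E[X_{t+1} \mid \mathcal F_t] = 4.2900

For an AR(p) model X_t = c + sum_i phi_i X_{t-i} + eps_t, the
one-step-ahead conditional mean is
  E[X_{t+1} | X_t, ...] = c + sum_i phi_i X_{t+1-i}.
Substitute known values:
  E[X_{t+1} | ...] = (-0.715) * (-6)
                   = 4.2900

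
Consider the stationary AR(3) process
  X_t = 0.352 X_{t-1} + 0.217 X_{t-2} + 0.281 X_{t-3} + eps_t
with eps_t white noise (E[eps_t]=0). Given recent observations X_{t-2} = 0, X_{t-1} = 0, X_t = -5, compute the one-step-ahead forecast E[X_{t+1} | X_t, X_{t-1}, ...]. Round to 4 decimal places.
E[X_{t+1} \mid \mathcal F_t] = -1.7600

For an AR(p) model X_t = c + sum_i phi_i X_{t-i} + eps_t, the
one-step-ahead conditional mean is
  E[X_{t+1} | X_t, ...] = c + sum_i phi_i X_{t+1-i}.
Substitute known values:
  E[X_{t+1} | ...] = (0.352) * (-5) + (0.217) * (0) + (0.281) * (0)
                   = -1.7600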